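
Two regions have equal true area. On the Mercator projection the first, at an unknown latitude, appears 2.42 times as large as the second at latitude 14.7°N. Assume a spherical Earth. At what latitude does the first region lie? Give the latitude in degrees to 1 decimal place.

For equal true areas on Mercator, apparent areas scale as sec²φ, so the ratio is cos²φ₂ / cos²φ₁.
cos²φ₂ / cos²φ₁ = 2.42  ⇒  cos φ₁ = cos 14.7° / √2.42 = 0.9673/1.556 = 0.6218.
φ₁ = arccos(0.6218) ≈ 51.6°.

51.6°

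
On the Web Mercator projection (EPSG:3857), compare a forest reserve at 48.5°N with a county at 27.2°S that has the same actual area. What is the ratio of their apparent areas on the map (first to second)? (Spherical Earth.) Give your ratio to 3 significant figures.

Mercator is conformal with k = sec φ, so areal scale = k² = sec²φ.
At 48.5°: sec²(48.5°) = 1/0.6626² = 2.278.
At 27.2°: sec²(27.2°) = 1/0.8894² = 1.264.
Ratio = 2.278/1.264 = cos²(27.2°)/cos²(48.5°) ≈ 1.80.

1.80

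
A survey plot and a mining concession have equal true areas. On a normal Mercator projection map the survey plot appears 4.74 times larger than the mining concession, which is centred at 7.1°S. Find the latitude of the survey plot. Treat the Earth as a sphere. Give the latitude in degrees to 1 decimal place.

For equal true areas on Mercator, apparent areas scale as sec²φ, so the ratio is cos²φ₂ / cos²φ₁.
cos²φ₂ / cos²φ₁ = 4.74  ⇒  cos φ₁ = cos 7.1° / √4.74 = 0.9923/2.177 = 0.4558.
φ₁ = arccos(0.4558) ≈ 62.9°.

62.9°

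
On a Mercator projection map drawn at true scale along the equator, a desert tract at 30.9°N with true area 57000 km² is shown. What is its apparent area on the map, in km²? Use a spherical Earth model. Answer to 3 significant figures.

For Mercator, h = k = sec φ (a conformal cylindrical projection has a single point scale, 1/cos φ).
Areal scale = k² = sec²φ = 1/cos²(30.9°) = 1/0.8581² = 1.358.
Apparent area = 57000 × 1.358 ≈ 77400 km².

77400 km²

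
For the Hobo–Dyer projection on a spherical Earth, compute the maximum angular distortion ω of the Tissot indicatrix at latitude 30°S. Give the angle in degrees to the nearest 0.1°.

10.0°

Hobo–Dyer is a cylindrical equal-area projection with standard parallels at ±37.5°. Cylindrical equal-area (φ₀ = 37.5°): h = cos φ / cos 37.5° along meridians, k = cos 37.5° / cos φ along parallels; h·k = 1.
At 30°: h = 1.092, k = 0.9161; principal scales a = 1.092, b = 0.9161.
sin(ω/2) = (a − b)/(a + b) = 0.1755/2.008 = 0.08742, so ω = 2 arcsin(0.08742) ≈ 10.0°.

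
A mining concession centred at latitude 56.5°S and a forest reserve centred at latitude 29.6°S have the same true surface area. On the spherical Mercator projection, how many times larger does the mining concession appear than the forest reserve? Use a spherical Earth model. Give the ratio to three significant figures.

On Mercator, area is exaggerated by sec²φ = 1/cos²φ.
At 56.5°: sec²(56.5°) = 1/0.5519² = 3.283.
At 29.6°: sec²(29.6°) = 1/0.8695² = 1.323.
Ratio = 3.283/1.323 = cos²(29.6°)/cos²(56.5°) ≈ 2.48.

2.48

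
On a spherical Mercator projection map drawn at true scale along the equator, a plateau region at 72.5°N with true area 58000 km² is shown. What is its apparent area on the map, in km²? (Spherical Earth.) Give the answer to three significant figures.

The Mercator projection is conformal; its linear scale factor is the same in every direction and equals sec φ = 1/cos φ.
Areal scale = k² = sec²φ = 1/cos²(72.5°) = 1/0.3007² = 11.06.
Apparent area = 58000 × 11.06 ≈ 641000 km².

641000 km²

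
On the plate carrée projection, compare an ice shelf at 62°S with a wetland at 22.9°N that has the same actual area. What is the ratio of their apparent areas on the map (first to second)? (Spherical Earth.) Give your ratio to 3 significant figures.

In the plate carrée (x = Rλ, y = Rφ), meridians are true-scale (h = 1) and parallels are stretched by k = sec φ.
Areal scale at 62°: h·k = 1.000 × 2.130 = 2.130.
Areal scale at 22.9°: h·k = 1.000 × 1.086 = 1.086.
Ratio = 2.130/1.086 ≈ 1.96.

1.96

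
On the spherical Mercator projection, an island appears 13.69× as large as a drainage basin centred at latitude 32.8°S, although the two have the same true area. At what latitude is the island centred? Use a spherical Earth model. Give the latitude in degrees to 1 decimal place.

76.9°

Mercator areal scale is sec²φ, so apparent-area ratio = sec²φ₁ / sec²φ₂ = cos²φ₂ / cos²φ₁.
cos²φ₂ / cos²φ₁ = 13.69  ⇒  cos φ₁ = cos 32.8° / √13.69 = 0.8406/3.700 = 0.2272.
φ₁ = arccos(0.2272) ≈ 76.9°.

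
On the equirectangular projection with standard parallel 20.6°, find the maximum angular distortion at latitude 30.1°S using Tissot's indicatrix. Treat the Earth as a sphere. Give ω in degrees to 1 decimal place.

In the equirectangular projection with standard parallel φ₀ = 20.6° (x = Rλ cos φ₀, y = Rφ), meridians are true-scale (h = 1) and the parallel scale is k = cos φ₀ / cos φ.
At 30.1°: h = 1.000, k = 1.082; principal scales a = 1.082, b = 1.000.
sin(ω/2) = (a − b)/(a + b) = 0.08196/2.082 = 0.03937, so ω = 2 arcsin(0.03937) ≈ 4.5°.

4.5°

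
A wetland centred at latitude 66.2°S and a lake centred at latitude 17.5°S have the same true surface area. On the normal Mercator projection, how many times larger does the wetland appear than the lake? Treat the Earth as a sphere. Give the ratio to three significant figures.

Mercator is conformal with k = sec φ, so areal scale = k² = sec²φ.
At 66.2°: sec²(66.2°) = 1/0.4035² = 6.141.
At 17.5°: sec²(17.5°) = 1/0.9537² = 1.099.
Ratio = 6.141/1.099 = cos²(17.5°)/cos²(66.2°) ≈ 5.59.

5.59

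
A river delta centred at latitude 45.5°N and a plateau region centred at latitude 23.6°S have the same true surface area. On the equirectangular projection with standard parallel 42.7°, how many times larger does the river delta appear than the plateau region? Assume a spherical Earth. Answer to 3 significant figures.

1.31

In the equirectangular projection with standard parallel φ₀ = 42.7° (x = Rλ cos φ₀, y = Rφ), meridians are true-scale (h = 1) and the parallel scale is k = cos φ₀ / cos φ.
Areal scale at 45.5°: h·k = 1.000 × 1.049 = 1.049.
Areal scale at 23.6°: h·k = 1.000 × 0.8020 = 0.8020.
Ratio = 1.049/0.8020 ≈ 1.31.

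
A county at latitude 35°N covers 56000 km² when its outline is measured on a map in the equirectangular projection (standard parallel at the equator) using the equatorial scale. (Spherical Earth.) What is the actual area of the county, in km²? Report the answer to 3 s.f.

In the plate carrée (x = Rλ, y = Rφ), meridians are true-scale (h = 1) and parallels are stretched by k = sec φ.
Areal scale = h·k = 1 × sec φ; at 35°, h = 1.000, k = 1.221, so h·k = 1.221.
True area = apparent / (areal scale) = 56000 / 1.221 ≈ 45900 km².

45900 km²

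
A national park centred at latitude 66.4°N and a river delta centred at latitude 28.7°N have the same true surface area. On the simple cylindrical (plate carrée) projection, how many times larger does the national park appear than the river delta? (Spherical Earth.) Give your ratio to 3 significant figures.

For the equirectangular projection with φ₀ = 0 (plate carrée), h = 1 along meridians and k = sec φ along parallels.
Areal scale at 66.4°: h·k = 1.000 × 2.498 = 2.498.
Areal scale at 28.7°: h·k = 1.000 × 1.140 = 1.140.
Ratio = 2.498/1.140 ≈ 2.19.

2.19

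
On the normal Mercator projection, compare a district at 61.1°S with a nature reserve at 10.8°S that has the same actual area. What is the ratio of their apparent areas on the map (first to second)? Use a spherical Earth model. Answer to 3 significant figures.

4.13

Mercator is conformal with k = sec φ, so areal scale = k² = sec²φ.
At 61.1°: sec²(61.1°) = 1/0.4833² = 4.282.
At 10.8°: sec²(10.8°) = 1/0.9823² = 1.036.
Ratio = 4.282/1.036 = cos²(10.8°)/cos²(61.1°) ≈ 4.13.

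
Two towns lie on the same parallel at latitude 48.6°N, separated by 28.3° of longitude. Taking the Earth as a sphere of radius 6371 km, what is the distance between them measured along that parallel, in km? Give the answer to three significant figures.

Arc length along a parallel = R cos φ · Δλ (with Δλ in radians).
= 6371 × cos 48.6° × (28.3° × π/180) = 6371 × 0.6613 × 0.4939 ≈ 2080 km.

2080 km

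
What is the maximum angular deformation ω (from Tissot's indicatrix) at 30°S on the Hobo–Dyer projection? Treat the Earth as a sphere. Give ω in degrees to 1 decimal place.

10.0°

The Hobo–Dyer projection is cylindrical equal-area with φ₀ = 37.5°. Cylindrical equal-area (φ₀ = 37.5°): h = cos φ / cos 37.5° along meridians, k = cos 37.5° / cos φ along parallels; h·k = 1.
At 30°: h = 1.092, k = 0.9161; principal scales a = 1.092, b = 0.9161.
sin(ω/2) = (a − b)/(a + b) = 0.1755/2.008 = 0.08742, so ω = 2 arcsin(0.08742) ≈ 10.0°.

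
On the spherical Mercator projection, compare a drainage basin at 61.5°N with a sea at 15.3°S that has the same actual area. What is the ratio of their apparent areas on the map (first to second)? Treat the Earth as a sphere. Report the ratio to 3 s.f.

4.09

Mercator is conformal with k = sec φ, so areal scale = k² = sec²φ.
At 61.5°: sec²(61.5°) = 1/0.4772² = 4.392.
At 15.3°: sec²(15.3°) = 1/0.9646² = 1.075.
Ratio = 4.392/1.075 = cos²(15.3°)/cos²(61.5°) ≈ 4.09.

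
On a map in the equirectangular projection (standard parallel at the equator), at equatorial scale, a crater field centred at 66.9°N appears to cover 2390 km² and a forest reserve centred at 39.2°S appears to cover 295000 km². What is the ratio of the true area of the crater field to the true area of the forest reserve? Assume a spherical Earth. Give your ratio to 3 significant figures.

On the plate carrée, areal scale = h·k = 1 × sec φ, so true area = apparent × cos φ.
True area of crater field: 2390 × cos(66.9°) = 2390 × 0.3923 = 937.7 km².
True area of forest reserve: 295000 × cos(39.2°) = 295000 × 0.7749 = 228600 km².
Ratio = 937.7 / 228600 ≈ 0.00410.

0.00410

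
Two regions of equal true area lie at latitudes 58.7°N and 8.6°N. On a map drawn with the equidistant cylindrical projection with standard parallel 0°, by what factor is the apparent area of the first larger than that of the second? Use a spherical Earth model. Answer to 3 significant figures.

Plate carrée maps x = Rλ, y = Rφ. The meridian scale is h = 1 and the parallel scale is k = 1/cos φ = sec φ.
Areal scale at 58.7°: h·k = 1.000 × 1.925 = 1.925.
Areal scale at 8.6°: h·k = 1.000 × 1.011 = 1.011.
Ratio = 1.925/1.011 ≈ 1.90.

1.90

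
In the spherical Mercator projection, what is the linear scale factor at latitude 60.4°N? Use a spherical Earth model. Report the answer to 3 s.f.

For Mercator, h = k = sec φ (a conformal cylindrical projection has a single point scale, 1/cos φ).
k = 1/cos 60.4° = 1/0.4939 = 2.025.

2.02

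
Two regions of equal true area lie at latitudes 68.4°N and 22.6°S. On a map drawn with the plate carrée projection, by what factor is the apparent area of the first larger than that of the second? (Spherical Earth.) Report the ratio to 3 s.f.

In the plate carrée (x = Rλ, y = Rφ), meridians are true-scale (h = 1) and parallels are stretched by k = sec φ.
Areal scale at 68.4°: h·k = 1.000 × 2.716 = 2.716.
Areal scale at 22.6°: h·k = 1.000 × 1.083 = 1.083.
Ratio = 2.716/1.083 ≈ 2.51.

2.51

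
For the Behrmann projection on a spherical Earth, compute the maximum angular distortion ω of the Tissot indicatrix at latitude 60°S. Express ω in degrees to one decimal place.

Behrmann is a cylindrical equal-area projection with standard parallels at ±30°. For cylindrical equal-area with standard parallel φ₀, h = cos φ / cos φ₀ and k = cos φ₀ / cos φ, so h·k = 1.
At 60°: h = 0.5774, k = 1.732; principal scales a = 1.732, b = 0.5774.
sin(ω/2) = (a − b)/(a + b) = 1.155/2.309 = 0.5000, so ω = 2 arcsin(0.5000) ≈ 60.0°.

60.0°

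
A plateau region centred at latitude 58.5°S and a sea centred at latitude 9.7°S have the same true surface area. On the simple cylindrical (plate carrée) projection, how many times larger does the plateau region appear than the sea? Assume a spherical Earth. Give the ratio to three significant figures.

For the equirectangular projection with φ₀ = 0 (plate carrée), h = 1 along meridians and k = sec φ along parallels.
Areal scale at 58.5°: h·k = 1.000 × 1.914 = 1.914.
Areal scale at 9.7°: h·k = 1.000 × 1.015 = 1.015.
Ratio = 1.914/1.015 ≈ 1.89.

1.89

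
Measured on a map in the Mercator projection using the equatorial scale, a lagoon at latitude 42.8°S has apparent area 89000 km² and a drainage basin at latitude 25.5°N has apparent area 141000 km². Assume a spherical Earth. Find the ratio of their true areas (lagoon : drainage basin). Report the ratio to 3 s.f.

0.417

Mercator's areal exaggeration is sec²φ; hence true area = (apparent area) · cos²φ.
True area of lagoon: 89000 × cos²(42.8°) = 89000 × 0.5384 = 47910 km².
True area of drainage basin: 141000 × cos²(25.5°) = 141000 × 0.8147 = 114900 km².
Ratio = 47910 / 114900 ≈ 0.417.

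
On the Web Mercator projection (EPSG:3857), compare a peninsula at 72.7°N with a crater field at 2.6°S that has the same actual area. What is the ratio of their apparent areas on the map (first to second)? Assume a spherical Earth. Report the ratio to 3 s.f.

Mercator is conformal with k = sec φ, so areal scale = k² = sec²φ.
At 72.7°: sec²(72.7°) = 1/0.2974² = 11.31.
At 2.6°: sec²(2.6°) = 1/0.9990² = 1.002.
Ratio = 11.31/1.002 = cos²(2.6°)/cos²(72.7°) ≈ 11.3.

11.3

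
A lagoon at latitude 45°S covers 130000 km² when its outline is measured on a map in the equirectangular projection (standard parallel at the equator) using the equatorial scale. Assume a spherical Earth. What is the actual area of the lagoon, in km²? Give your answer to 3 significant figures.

91900 km²

In the plate carrée (x = Rλ, y = Rφ), meridians are true-scale (h = 1) and parallels are stretched by k = sec φ.
Areal scale = h·k = 1 × sec φ; at 45°, h = 1.000, k = 1.414, so h·k = 1.414.
True area = apparent / (areal scale) = 130000 / 1.414 ≈ 91900 km².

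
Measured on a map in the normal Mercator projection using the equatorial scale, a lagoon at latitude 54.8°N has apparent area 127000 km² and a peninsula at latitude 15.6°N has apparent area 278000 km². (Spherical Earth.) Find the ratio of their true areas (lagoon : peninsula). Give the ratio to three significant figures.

Mercator's areal exaggeration is sec²φ; hence true area = (apparent area) · cos²φ.
True area of lagoon: 127000 × cos²(54.8°) = 127000 × 0.3323 = 42200 km².
True area of peninsula: 278000 × cos²(15.6°) = 278000 × 0.9277 = 257900 km².
Ratio = 42200 / 257900 ≈ 0.164.

0.164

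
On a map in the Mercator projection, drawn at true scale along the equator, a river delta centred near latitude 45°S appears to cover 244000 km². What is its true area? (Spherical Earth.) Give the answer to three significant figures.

Mercator is conformal, so the point scale is isotropic: h = k = sec φ = 1/cos φ.
Areal scale = k² = sec²φ = 1/cos²(45°) = 1/0.7071² = 2.000.
True area = apparent / (areal scale) = 244000 / 2.000 ≈ 122000 km².

122000 km²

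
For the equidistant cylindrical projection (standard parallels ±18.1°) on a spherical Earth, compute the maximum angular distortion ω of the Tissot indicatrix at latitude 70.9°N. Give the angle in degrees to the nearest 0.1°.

In the equirectangular projection with standard parallel φ₀ = 18.1° (x = Rλ cos φ₀, y = Rφ), meridians are true-scale (h = 1) and the parallel scale is k = cos φ₀ / cos φ.
At 70.9°: h = 1.000, k = 2.905; principal scales a = 2.905, b = 1.000.
sin(ω/2) = (a − b)/(a + b) = 1.905/3.905 = 0.4878, so ω = 2 arcsin(0.4878) ≈ 58.4°.

58.4°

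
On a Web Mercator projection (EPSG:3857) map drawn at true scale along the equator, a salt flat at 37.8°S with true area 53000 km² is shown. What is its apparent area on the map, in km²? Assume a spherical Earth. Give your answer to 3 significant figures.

For Mercator, h = k = sec φ (a conformal cylindrical projection has a single point scale, 1/cos φ).
Areal scale = k² = sec²φ = 1/cos²(37.8°) = 1/0.7902² = 1.602.
Apparent area = 53000 × 1.602 ≈ 84900 km².

84900 km²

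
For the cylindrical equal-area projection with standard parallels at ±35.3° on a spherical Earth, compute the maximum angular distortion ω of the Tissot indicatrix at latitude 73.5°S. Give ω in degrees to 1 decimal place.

103.2°

Cylindrical equal-area (φ₀ = 35.3°): h = cos φ / cos 35.3° along meridians, k = cos 35.3° / cos φ along parallels; h·k = 1.
At 73.5°: h = 0.3480, k = 2.874; principal scales a = 2.874, b = 0.3480.
sin(ω/2) = (a − b)/(a + b) = 2.526/3.222 = 0.7840, so ω = 2 arcsin(0.7840) ≈ 103.2°.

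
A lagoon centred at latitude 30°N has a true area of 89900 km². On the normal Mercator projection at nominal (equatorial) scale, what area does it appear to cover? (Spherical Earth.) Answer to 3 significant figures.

120000 km²

For Mercator, h = k = sec φ (a conformal cylindrical projection has a single point scale, 1/cos φ).
Areal scale = k² = sec²φ = 1/cos²(30°) = 1/0.8660² = 1.333.
Apparent area = 89900 × 1.333 ≈ 120000 km².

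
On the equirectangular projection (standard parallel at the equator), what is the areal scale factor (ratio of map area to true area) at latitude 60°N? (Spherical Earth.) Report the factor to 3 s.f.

For the equirectangular projection with φ₀ = 0 (plate carrée), h = 1 along meridians and k = sec φ along parallels.
Areal scale = h·k = 1 × sec φ; at 60°, h = 1.000, k = 2.000, so h·k = 2.000.

2.00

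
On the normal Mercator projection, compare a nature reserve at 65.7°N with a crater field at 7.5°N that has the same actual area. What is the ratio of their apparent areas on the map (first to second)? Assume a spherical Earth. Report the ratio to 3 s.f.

Mercator is conformal with k = sec φ, so areal scale = k² = sec²φ.
At 65.7°: sec²(65.7°) = 1/0.4115² = 5.905.
At 7.5°: sec²(7.5°) = 1/0.9914² = 1.017.
Ratio = 5.905/1.017 = cos²(7.5°)/cos²(65.7°) ≈ 5.80.

5.80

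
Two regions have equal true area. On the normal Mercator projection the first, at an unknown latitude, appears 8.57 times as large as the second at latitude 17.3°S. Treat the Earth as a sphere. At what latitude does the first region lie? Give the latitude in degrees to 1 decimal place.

For equal true areas on Mercator, apparent areas scale as sec²φ, so the ratio is cos²φ₂ / cos²φ₁.
cos²φ₂ / cos²φ₁ = 8.57  ⇒  cos φ₁ = cos 17.3° / √8.57 = 0.9548/2.927 = 0.3261.
φ₁ = arccos(0.3261) ≈ 71.0°.

71.0°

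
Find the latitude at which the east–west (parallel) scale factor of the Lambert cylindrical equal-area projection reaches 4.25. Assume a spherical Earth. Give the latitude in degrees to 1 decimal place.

The Lambert cylindrical equal-area projection is the cylindrical equal-area projection with its standard parallel at the equator (φ₀ = 0). A cylindrical equal-area projection with standard parallel φ₀ has meridian scale h = cos φ / cos φ₀ and parallel scale k = cos φ₀ / cos φ (so areas are preserved, h·k = 1).
k = cos φ₀ / cos φ = 4.25  ⇒  cos φ = cos 0° / 4.25 = 0.2353.
φ = arccos(0.2353) ≈ 76.4°.

76.4°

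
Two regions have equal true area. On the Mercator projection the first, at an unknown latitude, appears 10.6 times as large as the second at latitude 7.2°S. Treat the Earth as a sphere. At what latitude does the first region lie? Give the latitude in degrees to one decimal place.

Mercator areal scale is sec²φ, so apparent-area ratio = sec²φ₁ / sec²φ₂ = cos²φ₂ / cos²φ₁.
cos²φ₂ / cos²φ₁ = 10.6  ⇒  cos φ₁ = cos 7.2° / √10.6 = 0.9921/3.256 = 0.3047.
φ₁ = arccos(0.3047) ≈ 72.3°.

72.3°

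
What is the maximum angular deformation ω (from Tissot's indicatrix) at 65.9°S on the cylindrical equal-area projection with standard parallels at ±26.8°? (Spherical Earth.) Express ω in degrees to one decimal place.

81.7°

A cylindrical equal-area projection with standard parallel φ₀ has meridian scale h = cos φ / cos φ₀ and parallel scale k = cos φ₀ / cos φ (so areas are preserved, h·k = 1).
At 65.9°: h = 0.4575, k = 2.186; principal scales a = 2.186, b = 0.4575.
sin(ω/2) = (a − b)/(a + b) = 1.728/2.643 = 0.6539, so ω = 2 arcsin(0.6539) ≈ 81.7°.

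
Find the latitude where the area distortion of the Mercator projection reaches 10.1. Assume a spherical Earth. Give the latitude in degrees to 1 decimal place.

71.7°

Mercator areal scale is sec²φ.
sec²φ = 10.1  ⇒  cos²φ = 0.09901  ⇒  cos φ = 0.3147.
φ = arccos(0.3147) ≈ 71.7°.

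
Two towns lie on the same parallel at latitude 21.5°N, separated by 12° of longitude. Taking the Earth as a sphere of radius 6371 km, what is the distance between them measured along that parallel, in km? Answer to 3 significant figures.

Arc length along a parallel = R cos φ · Δλ (with Δλ in radians).
= 6371 × cos 21.5° × (12° × π/180) = 6371 × 0.9304 × 0.2094 ≈ 1240 km.

1240 km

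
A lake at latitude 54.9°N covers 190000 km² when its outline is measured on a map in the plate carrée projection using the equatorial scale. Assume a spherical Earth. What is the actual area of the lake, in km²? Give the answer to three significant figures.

For the equirectangular projection with φ₀ = 0 (plate carrée), h = 1 along meridians and k = sec φ along parallels.
Areal scale = h·k = 1 × sec φ; at 54.9°, h = 1.000, k = 1.739, so h·k = 1.739.
True area = apparent / (areal scale) = 190000 / 1.739 ≈ 109000 km².

109000 km²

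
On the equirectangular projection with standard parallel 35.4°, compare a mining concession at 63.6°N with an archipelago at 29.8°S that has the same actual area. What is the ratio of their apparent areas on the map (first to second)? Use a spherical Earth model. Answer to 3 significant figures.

1.95

With standard parallel φ₀ = 35.4°, the equirectangular projection gives x = Rλ cos φ₀, y = Rφ, so h = 1 and k = cos 35.4° / cos φ.
Areal scale at 63.6°: h·k = 1.000 × 1.833 = 1.833.
Areal scale at 29.8°: h·k = 1.000 × 0.9393 = 0.9393.
Ratio = 1.833/0.9393 ≈ 1.95.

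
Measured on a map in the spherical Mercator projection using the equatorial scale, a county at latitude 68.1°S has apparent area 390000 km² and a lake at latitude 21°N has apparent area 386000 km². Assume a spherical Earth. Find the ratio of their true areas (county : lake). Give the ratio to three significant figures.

0.161

Since Mercator area scale is 1/cos²φ, the true area equals the apparent area multiplied by cos²φ.
True area of county: 390000 × cos²(68.1°) = 390000 × 0.1391 = 54260 km².
True area of lake: 386000 × cos²(21°) = 386000 × 0.8716 = 336400 km².
Ratio = 54260 / 336400 ≈ 0.161.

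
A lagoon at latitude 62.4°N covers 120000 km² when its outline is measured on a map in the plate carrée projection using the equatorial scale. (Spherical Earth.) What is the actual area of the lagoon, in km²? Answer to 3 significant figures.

For the equirectangular projection with φ₀ = 0 (plate carrée), h = 1 along meridians and k = sec φ along parallels.
Areal scale = h·k = 1 × sec φ; at 62.4°, h = 1.000, k = 2.158, so h·k = 2.158.
True area = apparent / (areal scale) = 120000 / 2.158 ≈ 55600 km².

55600 km²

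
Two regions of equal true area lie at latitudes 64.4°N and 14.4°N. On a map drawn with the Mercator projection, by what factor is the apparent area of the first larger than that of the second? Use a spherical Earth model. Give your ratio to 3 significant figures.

5.02

Mercator areal scale is sec²φ.
At 64.4°: sec²(64.4°) = 1/0.4321² = 5.356.
At 14.4°: sec²(14.4°) = 1/0.9686² = 1.066.
Ratio = 5.356/1.066 = cos²(14.4°)/cos²(64.4°) ≈ 5.02.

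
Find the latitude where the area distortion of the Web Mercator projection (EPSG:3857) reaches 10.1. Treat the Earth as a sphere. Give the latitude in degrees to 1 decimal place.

71.7°

Mercator areal scale is sec²φ.
sec²φ = 10.1  ⇒  cos²φ = 0.09901  ⇒  cos φ = 0.3147.
φ = arccos(0.3147) ≈ 71.7°.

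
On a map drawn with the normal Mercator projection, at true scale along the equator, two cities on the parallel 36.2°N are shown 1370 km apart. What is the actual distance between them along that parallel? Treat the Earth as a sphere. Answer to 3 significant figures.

Mercator is conformal, so the point scale is isotropic: h = k = sec φ = 1/cos φ.
Along the parallel at 36.2°, map distances are exaggerated by k = sec 36.2° = 1.239.
True distance = 1370 / 1.239 = 1370 × cos 36.2° ≈ 1110 km.

1110 km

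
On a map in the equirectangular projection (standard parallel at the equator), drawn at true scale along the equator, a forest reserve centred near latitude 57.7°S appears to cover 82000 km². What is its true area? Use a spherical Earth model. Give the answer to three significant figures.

In the plate carrée (x = Rλ, y = Rφ), meridians are true-scale (h = 1) and parallels are stretched by k = sec φ.
Areal scale = h·k = 1 × sec φ; at 57.7°, h = 1.000, k = 1.871, so h·k = 1.871.
True area = apparent / (areal scale) = 82000 / 1.871 ≈ 43800 km².

43800 km²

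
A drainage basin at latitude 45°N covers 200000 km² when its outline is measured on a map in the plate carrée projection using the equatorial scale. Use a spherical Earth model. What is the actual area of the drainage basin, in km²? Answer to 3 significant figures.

In the plate carrée (x = Rλ, y = Rφ), meridians are true-scale (h = 1) and parallels are stretched by k = sec φ.
Areal scale = h·k = 1 × sec φ; at 45°, h = 1.000, k = 1.414, so h·k = 1.414.
True area = apparent / (areal scale) = 200000 / 1.414 ≈ 141000 km².

141000 km²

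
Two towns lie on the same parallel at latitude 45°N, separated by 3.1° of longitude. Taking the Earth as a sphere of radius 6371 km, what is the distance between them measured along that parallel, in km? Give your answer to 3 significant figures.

Arc length along a parallel = R cos φ · Δλ (with Δλ in radians).
= 6371 × cos 45° × (3.1° × π/180) = 6371 × 0.7071 × 0.05411 ≈ 244 km.

244 km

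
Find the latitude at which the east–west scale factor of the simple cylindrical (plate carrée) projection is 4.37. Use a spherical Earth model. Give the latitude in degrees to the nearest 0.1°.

Plate carrée: h = 1, k = sec φ along parallels.
sec φ = 4.37  ⇒  cos φ = 0.2288  ⇒  φ ≈ 76.8°.

76.8°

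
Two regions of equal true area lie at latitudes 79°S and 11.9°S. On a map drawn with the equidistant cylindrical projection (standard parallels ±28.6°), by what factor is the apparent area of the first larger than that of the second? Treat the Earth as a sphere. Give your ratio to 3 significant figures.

In the equirectangular projection with standard parallel φ₀ = 28.6° (x = Rλ cos φ₀, y = Rφ), meridians are true-scale (h = 1) and the parallel scale is k = cos φ₀ / cos φ.
Areal scale at 79°: h·k = 1.000 × 4.601 = 4.601.
Areal scale at 11.9°: h·k = 1.000 × 0.8973 = 0.8973.
Ratio = 4.601/0.8973 ≈ 5.13.

5.13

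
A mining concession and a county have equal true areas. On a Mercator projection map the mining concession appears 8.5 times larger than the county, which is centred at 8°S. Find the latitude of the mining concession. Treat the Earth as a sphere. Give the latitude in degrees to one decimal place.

70.1°

For equal true areas on Mercator, apparent areas scale as sec²φ, so the ratio is cos²φ₂ / cos²φ₁.
cos²φ₂ / cos²φ₁ = 8.5  ⇒  cos φ₁ = cos 8° / √8.5 = 0.9903/2.915 = 0.3397.
φ₁ = arccos(0.3397) ≈ 70.1°.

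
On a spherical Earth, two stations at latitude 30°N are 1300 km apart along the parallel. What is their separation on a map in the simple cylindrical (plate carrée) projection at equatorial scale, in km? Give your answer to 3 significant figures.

Plate carrée maps x = Rλ, y = Rφ. The meridian scale is h = 1 and the parallel scale is k = 1/cos φ = sec φ.
Along the parallel, k = sec 30° = 1/0.8660 = 1.155.
Map distance = 1300 × 1.155 ≈ 1500 km.

1500 km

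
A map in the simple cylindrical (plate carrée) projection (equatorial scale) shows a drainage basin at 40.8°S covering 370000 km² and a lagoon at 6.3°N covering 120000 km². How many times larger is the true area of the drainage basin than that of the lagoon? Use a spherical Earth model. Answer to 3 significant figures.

2.35

Plate carrée has h = 1 and k = sec φ, giving areal scale sec φ; true area = (apparent area) · cos φ.
True area of drainage basin: 370000 × cos(40.8°) = 370000 × 0.7570 = 280100 km².
True area of lagoon: 120000 × cos(6.3°) = 120000 × 0.9940 = 119300 km².
Ratio = 280100 / 119300 ≈ 2.35.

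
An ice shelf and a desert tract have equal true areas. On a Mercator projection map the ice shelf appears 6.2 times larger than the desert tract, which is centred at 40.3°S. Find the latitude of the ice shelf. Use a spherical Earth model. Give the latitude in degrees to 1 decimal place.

For equal true areas on Mercator, apparent areas scale as sec²φ, so the ratio is cos²φ₂ / cos²φ₁.
cos²φ₂ / cos²φ₁ = 6.2  ⇒  cos φ₁ = cos 40.3° / √6.2 = 0.7627/2.490 = 0.3063.
φ₁ = arccos(0.3063) ≈ 72.2°.

72.2°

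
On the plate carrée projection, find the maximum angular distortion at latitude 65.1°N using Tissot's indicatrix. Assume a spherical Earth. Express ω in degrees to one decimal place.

48.1°

For the equirectangular projection with φ₀ = 0 (plate carrée), h = 1 along meridians and k = sec φ along parallels.
At 65.1°: h = 1.000, k = 2.375; principal scales a = 2.375, b = 1.000.
sin(ω/2) = (a − b)/(a + b) = 1.375/3.375 = 0.4074, so ω = 2 arcsin(0.4074) ≈ 48.1°.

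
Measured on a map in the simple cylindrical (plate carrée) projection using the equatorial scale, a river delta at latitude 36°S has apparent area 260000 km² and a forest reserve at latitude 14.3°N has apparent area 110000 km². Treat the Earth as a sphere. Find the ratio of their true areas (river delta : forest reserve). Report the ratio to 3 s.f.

1.97

Plate carrée has h = 1 and k = sec φ, giving areal scale sec φ; true area = (apparent area) · cos φ.
True area of river delta: 260000 × cos(36°) = 260000 × 0.8090 = 210300 km².
True area of forest reserve: 110000 × cos(14.3°) = 110000 × 0.9690 = 106600 km².
Ratio = 210300 / 106600 ≈ 1.97.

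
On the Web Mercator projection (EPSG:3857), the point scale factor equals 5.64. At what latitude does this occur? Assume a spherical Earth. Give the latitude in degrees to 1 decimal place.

Mercator scale is k = sec φ = 1/cos φ.
1/cos φ = 5.64  ⇒  cos φ = 0.1773  ⇒  φ = arccos(0.1773) ≈ 79.8°.

79.8°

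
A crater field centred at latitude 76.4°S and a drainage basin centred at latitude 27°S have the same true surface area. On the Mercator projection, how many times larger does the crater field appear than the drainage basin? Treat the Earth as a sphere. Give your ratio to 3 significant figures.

On Mercator, area is exaggerated by sec²φ = 1/cos²φ.
At 76.4°: sec²(76.4°) = 1/0.2351² = 18.09.
At 27°: sec²(27°) = 1/0.8910² = 1.260.
Ratio = 18.09/1.260 = cos²(27°)/cos²(76.4°) ≈ 14.4.

14.4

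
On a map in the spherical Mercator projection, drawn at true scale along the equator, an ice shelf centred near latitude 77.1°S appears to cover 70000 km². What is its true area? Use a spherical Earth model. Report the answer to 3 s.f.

Mercator is conformal, so the point scale is isotropic: h = k = sec φ = 1/cos φ.
Areal scale = k² = sec²φ = 1/cos²(77.1°) = 1/0.2233² = 20.06.
True area = apparent / (areal scale) = 70000 / 20.06 ≈ 3490 km².

3490 km²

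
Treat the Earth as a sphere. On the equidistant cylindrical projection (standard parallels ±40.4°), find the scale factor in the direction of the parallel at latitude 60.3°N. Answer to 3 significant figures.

1.54

In the equirectangular projection with standard parallel φ₀ = 40.4° (x = Rλ cos φ₀, y = Rφ), meridians are true-scale (h = 1) and the parallel scale is k = cos φ₀ / cos φ.
k = cos 40.4° / cos 60.3° = 0.7615/0.4955 = 1.537.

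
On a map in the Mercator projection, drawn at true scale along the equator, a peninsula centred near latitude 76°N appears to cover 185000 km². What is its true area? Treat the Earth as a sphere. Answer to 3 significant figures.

The Mercator projection is conformal; its linear scale factor is the same in every direction and equals sec φ = 1/cos φ.
Areal scale = k² = sec²φ = 1/cos²(76°) = 1/0.2419² = 17.09.
True area = apparent / (areal scale) = 185000 / 17.09 ≈ 10800 km².

10800 km²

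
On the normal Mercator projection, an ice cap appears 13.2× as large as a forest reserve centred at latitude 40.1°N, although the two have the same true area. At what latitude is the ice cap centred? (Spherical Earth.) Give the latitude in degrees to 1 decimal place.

77.8°

Mercator areal scale is sec²φ, so apparent-area ratio = sec²φ₁ / sec²φ₂ = cos²φ₂ / cos²φ₁.
cos²φ₂ / cos²φ₁ = 13.2  ⇒  cos φ₁ = cos 40.1° / √13.2 = 0.7649/3.633 = 0.2105.
φ₁ = arccos(0.2105) ≈ 77.8°.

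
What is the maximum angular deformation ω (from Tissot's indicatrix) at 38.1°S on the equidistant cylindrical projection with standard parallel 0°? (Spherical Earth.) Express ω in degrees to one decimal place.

For the equirectangular projection with φ₀ = 0 (plate carrée), h = 1 along meridians and k = sec φ along parallels.
At 38.1°: h = 1.000, k = 1.271; principal scales a = 1.271, b = 1.000.
sin(ω/2) = (a − b)/(a + b) = 0.2708/2.271 = 0.1192, so ω = 2 arcsin(0.1192) ≈ 13.7°.

13.7°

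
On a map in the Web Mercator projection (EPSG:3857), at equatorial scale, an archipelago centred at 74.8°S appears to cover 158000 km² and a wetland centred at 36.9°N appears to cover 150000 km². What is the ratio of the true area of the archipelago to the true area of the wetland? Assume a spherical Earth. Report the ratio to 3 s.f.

0.113

Since Mercator area scale is 1/cos²φ, the true area equals the apparent area multiplied by cos²φ.
True area of archipelago: 158000 × cos²(74.8°) = 158000 × 0.06874 = 10860 km².
True area of wetland: 150000 × cos²(36.9°) = 150000 × 0.6395 = 95920 km².
Ratio = 10860 / 95920 ≈ 0.113.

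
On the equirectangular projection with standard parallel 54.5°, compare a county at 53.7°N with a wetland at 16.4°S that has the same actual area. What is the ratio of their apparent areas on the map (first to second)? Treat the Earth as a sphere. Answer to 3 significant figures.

1.62

The equidistant cylindrical projection with φ₀ = 54.5° has h = 1 (meridians true) and k = cos φ₀ / cos φ along parallels.
Areal scale at 53.7°: h·k = 1.000 × 0.9809 = 0.9809.
Areal scale at 16.4°: h·k = 1.000 × 0.6053 = 0.6053.
Ratio = 0.9809/0.6053 ≈ 1.62.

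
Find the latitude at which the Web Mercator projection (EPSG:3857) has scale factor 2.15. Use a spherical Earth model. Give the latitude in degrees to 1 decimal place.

62.3°

Mercator scale is k = sec φ = 1/cos φ.
1/cos φ = 2.15  ⇒  cos φ = 0.4651  ⇒  φ = arccos(0.4651) ≈ 62.3°.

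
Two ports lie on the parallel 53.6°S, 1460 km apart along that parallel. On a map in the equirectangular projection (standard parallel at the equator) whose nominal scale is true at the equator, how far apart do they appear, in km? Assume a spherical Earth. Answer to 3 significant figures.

In the plate carrée (x = Rλ, y = Rφ), meridians are true-scale (h = 1) and parallels are stretched by k = sec φ.
Along the parallel, k = sec 53.6° = 1/0.5934 = 1.685.
Map distance = 1460 × 1.685 ≈ 2460 km.

2460 km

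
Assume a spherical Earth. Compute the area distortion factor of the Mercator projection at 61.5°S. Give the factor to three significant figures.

The Mercator projection is conformal; its linear scale factor is the same in every direction and equals sec φ = 1/cos φ.
Areal scale = k² = sec²φ = 1/cos²(61.5°) = 1/0.4772² = 4.392.

4.39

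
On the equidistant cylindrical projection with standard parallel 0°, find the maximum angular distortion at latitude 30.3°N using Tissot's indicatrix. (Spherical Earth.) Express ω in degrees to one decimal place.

For the equirectangular projection with φ₀ = 0 (plate carrée), h = 1 along meridians and k = sec φ along parallels.
At 30.3°: h = 1.000, k = 1.158; principal scales a = 1.158, b = 1.000.
sin(ω/2) = (a − b)/(a + b) = 0.1582/2.158 = 0.07331, so ω = 2 arcsin(0.07331) ≈ 8.4°.

8.4°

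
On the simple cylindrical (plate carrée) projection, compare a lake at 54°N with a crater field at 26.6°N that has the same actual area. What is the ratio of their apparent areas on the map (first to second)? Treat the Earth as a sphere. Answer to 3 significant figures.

1.52

In the plate carrée (x = Rλ, y = Rφ), meridians are true-scale (h = 1) and parallels are stretched by k = sec φ.
Areal scale at 54°: h·k = 1.000 × 1.701 = 1.701.
Areal scale at 26.6°: h·k = 1.000 × 1.118 = 1.118.
Ratio = 1.701/1.118 ≈ 1.52.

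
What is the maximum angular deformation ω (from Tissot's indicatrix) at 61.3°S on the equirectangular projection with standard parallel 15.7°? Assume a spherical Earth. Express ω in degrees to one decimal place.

39.1°

With standard parallel φ₀ = 15.7°, the equirectangular projection gives x = Rλ cos φ₀, y = Rφ, so h = 1 and k = cos 15.7° / cos φ.
At 61.3°: h = 1.000, k = 2.005; principal scales a = 2.005, b = 1.000.
sin(ω/2) = (a − b)/(a + b) = 1.005/3.005 = 0.3344, so ω = 2 arcsin(0.3344) ≈ 39.1°.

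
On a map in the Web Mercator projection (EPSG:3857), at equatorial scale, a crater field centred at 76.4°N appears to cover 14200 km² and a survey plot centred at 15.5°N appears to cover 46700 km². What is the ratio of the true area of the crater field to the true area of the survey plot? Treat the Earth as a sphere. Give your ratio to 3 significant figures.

Mercator's areal exaggeration is sec²φ; hence true area = (apparent area) · cos²φ.
True area of crater field: 14200 × cos²(76.4°) = 14200 × 0.05529 = 785.1 km².
True area of survey plot: 46700 × cos²(15.5°) = 46700 × 0.9286 = 43360 km².
Ratio = 785.1 / 43360 ≈ 0.0181.

0.0181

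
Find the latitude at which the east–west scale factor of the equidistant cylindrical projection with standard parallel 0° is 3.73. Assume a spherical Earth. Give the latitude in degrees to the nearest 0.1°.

74.4°

Plate carrée: h = 1, k = sec φ along parallels.
sec φ = 3.73  ⇒  cos φ = 0.2681  ⇒  φ ≈ 74.4°.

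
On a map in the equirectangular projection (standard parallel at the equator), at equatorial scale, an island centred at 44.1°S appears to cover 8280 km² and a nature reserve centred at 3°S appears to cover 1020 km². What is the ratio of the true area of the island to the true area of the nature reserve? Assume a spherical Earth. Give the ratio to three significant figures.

5.84

On the plate carrée, areal scale = h·k = 1 × sec φ, so true area = apparent × cos φ.
True area of island: 8280 × cos(44.1°) = 8280 × 0.7181 = 5946 km².
True area of nature reserve: 1020 × cos(3°) = 1020 × 0.9986 = 1019 km².
Ratio = 5946 / 1019 ≈ 5.84.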